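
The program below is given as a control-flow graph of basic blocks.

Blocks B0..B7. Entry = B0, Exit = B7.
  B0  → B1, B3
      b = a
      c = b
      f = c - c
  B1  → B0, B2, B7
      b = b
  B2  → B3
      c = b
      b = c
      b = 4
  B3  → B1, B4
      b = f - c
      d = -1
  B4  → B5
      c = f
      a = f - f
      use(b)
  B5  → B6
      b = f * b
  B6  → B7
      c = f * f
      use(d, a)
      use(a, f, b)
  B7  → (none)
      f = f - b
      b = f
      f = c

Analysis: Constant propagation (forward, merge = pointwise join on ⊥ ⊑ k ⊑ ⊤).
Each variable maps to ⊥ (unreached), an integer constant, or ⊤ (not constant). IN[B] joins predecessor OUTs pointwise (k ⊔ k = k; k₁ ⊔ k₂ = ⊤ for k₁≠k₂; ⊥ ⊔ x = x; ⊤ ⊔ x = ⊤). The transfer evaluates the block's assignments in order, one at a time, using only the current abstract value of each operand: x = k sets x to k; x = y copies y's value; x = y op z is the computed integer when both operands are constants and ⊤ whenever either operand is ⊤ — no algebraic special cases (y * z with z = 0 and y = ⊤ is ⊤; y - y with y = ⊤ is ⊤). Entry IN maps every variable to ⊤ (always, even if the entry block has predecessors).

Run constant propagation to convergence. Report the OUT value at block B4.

Answer: {a: ⊤, b: ⊤, c: ⊤, d: -1, e: ⊤, f: ⊤}

Working:
Per-block solution:
  B0:   IN=(all ⊤)   OUT=(all ⊤)
  B1:   IN=(all ⊤)   OUT=(all ⊤)
  B2:   IN=(all ⊤)   OUT={b:4; rest ⊤}
  B3:   IN=(all ⊤)   OUT={d:-1; rest ⊤}
  B4:   IN={d:-1; rest ⊤}   OUT={d:-1; rest ⊤}
  B5:   IN={d:-1; rest ⊤}   OUT={d:-1; rest ⊤}
  B6:   IN={d:-1; rest ⊤}   OUT={d:-1; rest ⊤}
  B7:   IN=(all ⊤)   OUT=(all ⊤)

Merge at B4: IN[B4] = OUT[B3] = {a: ⊤, b: ⊤, c: ⊤, d: -1, e: ⊤, f: ⊤}
Applying B4's transfer function to that IN value gives OUT[B4] (row B4 above).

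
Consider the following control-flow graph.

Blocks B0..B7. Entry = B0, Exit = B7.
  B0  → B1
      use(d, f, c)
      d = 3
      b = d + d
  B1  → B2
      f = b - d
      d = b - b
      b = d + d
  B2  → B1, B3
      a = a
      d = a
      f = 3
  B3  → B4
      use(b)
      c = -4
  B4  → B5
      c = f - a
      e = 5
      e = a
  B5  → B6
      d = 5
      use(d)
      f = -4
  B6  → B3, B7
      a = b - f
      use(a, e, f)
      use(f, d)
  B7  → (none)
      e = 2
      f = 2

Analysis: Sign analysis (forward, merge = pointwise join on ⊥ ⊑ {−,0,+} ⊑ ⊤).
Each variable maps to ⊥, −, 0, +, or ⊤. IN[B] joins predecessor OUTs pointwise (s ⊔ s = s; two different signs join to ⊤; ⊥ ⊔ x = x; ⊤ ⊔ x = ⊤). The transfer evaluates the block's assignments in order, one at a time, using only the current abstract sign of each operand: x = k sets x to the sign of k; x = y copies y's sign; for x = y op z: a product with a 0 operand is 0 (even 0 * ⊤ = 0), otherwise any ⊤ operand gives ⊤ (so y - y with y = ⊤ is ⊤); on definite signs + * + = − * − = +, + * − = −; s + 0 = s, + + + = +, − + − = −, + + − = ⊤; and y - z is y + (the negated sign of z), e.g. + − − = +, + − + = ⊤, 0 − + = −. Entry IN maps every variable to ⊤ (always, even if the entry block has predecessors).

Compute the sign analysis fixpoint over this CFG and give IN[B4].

Answer: {a: ⊤, b: ⊤, c: -, d: ⊤, e: ⊤, f: ⊤}

Working:
Converged values:
  B0:  IN=(all ⊤)  OUT={b:+, d:+; rest ⊤}
  B1:  IN=(all ⊤)  OUT=(all ⊤)
  B2:  IN=(all ⊤)  OUT={f:+; rest ⊤}
  B3:  IN=(all ⊤)  OUT={c:-; rest ⊤}
  B4:  IN={c:-; rest ⊤}  OUT=(all ⊤)
  B5:  IN=(all ⊤)  OUT={d:+, f:-; rest ⊤}
  B6:  IN={d:+, f:-; rest ⊤}  OUT={d:+, f:-; rest ⊤}
  B7:  IN={d:+, f:-; rest ⊤}  OUT={d:+, e:+, f:+; rest ⊤}

Merge at B4: IN[B4] = OUT[B3] = {a: ⊤, b: ⊤, c: -, d: ⊤, e: ⊤, f: ⊤}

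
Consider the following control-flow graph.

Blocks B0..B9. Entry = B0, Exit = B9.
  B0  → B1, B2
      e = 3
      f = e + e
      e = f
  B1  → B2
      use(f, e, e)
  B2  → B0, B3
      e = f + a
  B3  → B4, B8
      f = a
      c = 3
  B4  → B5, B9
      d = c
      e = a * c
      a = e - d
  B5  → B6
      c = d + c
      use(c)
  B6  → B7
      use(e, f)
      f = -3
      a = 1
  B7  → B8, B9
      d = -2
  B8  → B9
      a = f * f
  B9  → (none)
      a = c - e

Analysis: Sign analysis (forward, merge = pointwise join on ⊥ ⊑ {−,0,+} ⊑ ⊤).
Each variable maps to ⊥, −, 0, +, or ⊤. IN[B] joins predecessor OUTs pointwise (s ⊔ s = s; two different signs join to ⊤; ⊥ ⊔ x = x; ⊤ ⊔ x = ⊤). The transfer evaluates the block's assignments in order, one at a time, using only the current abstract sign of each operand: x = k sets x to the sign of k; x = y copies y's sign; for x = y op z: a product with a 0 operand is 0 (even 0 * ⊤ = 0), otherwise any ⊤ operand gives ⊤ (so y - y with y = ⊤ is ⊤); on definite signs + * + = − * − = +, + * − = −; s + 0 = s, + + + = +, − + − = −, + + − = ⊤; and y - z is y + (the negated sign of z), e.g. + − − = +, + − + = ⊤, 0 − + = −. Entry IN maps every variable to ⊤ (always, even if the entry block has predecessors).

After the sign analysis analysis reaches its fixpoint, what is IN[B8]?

Answer: {a: ⊤, b: ⊤, c: +, d: ⊤, e: ⊤, f: ⊤}

Working:
Per-block solution:
  B0:  IN=(all ⊤)  OUT={e:+, f:+; rest ⊤}
  B1:  IN={e:+, f:+; rest ⊤}  OUT={e:+, f:+; rest ⊤}
  B2:  IN={e:+, f:+; rest ⊤}  OUT={f:+; rest ⊤}
  B3:  IN={f:+; rest ⊤}  OUT={c:+; rest ⊤}
  B4:  IN={c:+; rest ⊤}  OUT={c:+, d:+; rest ⊤}
  B5:  IN={c:+, d:+; rest ⊤}  OUT={c:+, d:+; rest ⊤}
  B6:  IN={c:+, d:+; rest ⊤}  OUT={a:+, c:+, d:+, f:-; rest ⊤}
  B7:  IN={a:+, c:+, d:+, f:-; rest ⊤}  OUT={a:+, c:+, d:-, f:-; rest ⊤}
  B8:  IN={c:+; rest ⊤}  OUT={c:+; rest ⊤}
  B9:  IN={c:+; rest ⊤}  OUT={c:+; rest ⊤}

Merge at B8: IN[B8] = OUT[B3] ⊔ OUT[B7] = {a: ⊤, b: ⊤, c: +, d: ⊤, e: ⊤, f: ⊤}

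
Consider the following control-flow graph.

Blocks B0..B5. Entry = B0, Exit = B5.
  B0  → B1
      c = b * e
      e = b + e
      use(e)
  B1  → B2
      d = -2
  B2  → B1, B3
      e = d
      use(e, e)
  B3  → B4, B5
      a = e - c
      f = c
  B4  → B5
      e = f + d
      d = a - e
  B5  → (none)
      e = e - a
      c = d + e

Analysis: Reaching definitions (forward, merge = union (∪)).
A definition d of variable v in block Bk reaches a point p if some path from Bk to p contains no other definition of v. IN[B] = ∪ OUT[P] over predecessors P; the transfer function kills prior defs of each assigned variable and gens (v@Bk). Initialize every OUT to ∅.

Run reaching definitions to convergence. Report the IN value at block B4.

Converged values:
  B0:  IN={}  OUT={c@B0, e@B0}
  B1:  IN={c@B0, d@B1, e@B0, e@B2}  OUT={c@B0, d@B1, e@B0, e@B2}
  B2:  IN={c@B0, d@B1, e@B0, e@B2}  OUT={c@B0, d@B1, e@B2}
  B3:  IN={c@B0, d@B1, e@B2}  OUT={a@B3, c@B0, d@B1, e@B2, f@B3}
  B4:  IN={a@B3, c@B0, d@B1, e@B2, f@B3}  OUT={a@B3, c@B0, d@B4, e@B4, f@B3}
  B5:  IN={a@B3, c@B0, d@B1, d@B4, e@B2, e@B4, f@B3}  OUT={a@B3, c@B5, d@B1, d@B4, e@B5, f@B3}

Merge at B4: IN[B4] = OUT[B3] = {a@B3, c@B0, d@B1, e@B2, f@B3}

Answer: {a@B3, c@B0, d@B1, e@B2, f@B3}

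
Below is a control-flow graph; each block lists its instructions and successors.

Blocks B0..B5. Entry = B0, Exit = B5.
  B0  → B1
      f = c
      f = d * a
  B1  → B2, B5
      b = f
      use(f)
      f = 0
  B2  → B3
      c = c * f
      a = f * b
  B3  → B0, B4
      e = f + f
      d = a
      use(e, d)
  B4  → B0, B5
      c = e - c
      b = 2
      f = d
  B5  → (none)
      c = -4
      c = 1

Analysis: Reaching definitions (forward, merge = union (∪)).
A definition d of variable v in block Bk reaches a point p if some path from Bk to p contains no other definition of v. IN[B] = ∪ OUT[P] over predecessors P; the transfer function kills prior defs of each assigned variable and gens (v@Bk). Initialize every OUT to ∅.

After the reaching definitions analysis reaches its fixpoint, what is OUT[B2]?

Answer: {a@B2, b@B1, c@B2, d@B3, e@B3, f@B1}

Working:
Per-block solution:
  B0:   IN={a@B2, b@B1, b@B4, c@B2, c@B4, d@B3, e@B3, f@B1, f@B4}   OUT={a@B2, b@B1, b@B4, c@B2, c@B4, d@B3, e@B3, f@B0}
  B1:   IN={a@B2, b@B1, b@B4, c@B2, c@B4, d@B3, e@B3, f@B0}   OUT={a@B2, b@B1, c@B2, c@B4, d@B3, e@B3, f@B1}
  B2:   IN={a@B2, b@B1, c@B2, c@B4, d@B3, e@B3, f@B1}   OUT={a@B2, b@B1, c@B2, d@B3, e@B3, f@B1}
  B3:   IN={a@B2, b@B1, c@B2, d@B3, e@B3, f@B1}   OUT={a@B2, b@B1, c@B2, d@B3, e@B3, f@B1}
  B4:   IN={a@B2, b@B1, c@B2, d@B3, e@B3, f@B1}   OUT={a@B2, b@B4, c@B4, d@B3, e@B3, f@B4}
  B5:   IN={a@B2, b@B1, b@B4, c@B2, c@B4, d@B3, e@B3, f@B1, f@B4}   OUT={a@B2, b@B1, b@B4, c@B5, d@B3, e@B3, f@B1, f@B4}

Merge at B2: IN[B2] = OUT[B1] = {a@B2, b@B1, c@B2, c@B4, d@B3, e@B3, f@B1}
Applying B2's transfer function to that IN value gives OUT[B2] (row B2 above).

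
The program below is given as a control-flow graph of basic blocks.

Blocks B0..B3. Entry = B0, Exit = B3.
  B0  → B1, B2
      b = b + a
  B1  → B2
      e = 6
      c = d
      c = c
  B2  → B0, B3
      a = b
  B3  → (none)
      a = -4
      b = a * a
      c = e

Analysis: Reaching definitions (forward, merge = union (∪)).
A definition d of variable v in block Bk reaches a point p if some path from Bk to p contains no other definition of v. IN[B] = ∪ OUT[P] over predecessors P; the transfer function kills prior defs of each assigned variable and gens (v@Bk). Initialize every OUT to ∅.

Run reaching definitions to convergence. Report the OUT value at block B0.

Answer: {a@B2, b@B0, c@B1, e@B1}

Derivation:
Converged values:
  B0:  IN={a@B2, b@B0, c@B1, e@B1}  OUT={a@B2, b@B0, c@B1, e@B1}
  B1:  IN={a@B2, b@B0, c@B1, e@B1}  OUT={a@B2, b@B0, c@B1, e@B1}
  B2:  IN={a@B2, b@B0, c@B1, e@B1}  OUT={a@B2, b@B0, c@B1, e@B1}
  B3:  IN={a@B2, b@B0, c@B1, e@B1}  OUT={a@B3, b@B3, c@B3, e@B1}

Merge at B0 (entry node, so the boundary value {} is joined with the incoming edge(s)): IN[B0] = {} ⊔ OUT[B2] = {a@B2, b@B0, c@B1, e@B1}
Applying B0's transfer function to that IN value gives OUT[B0] (row B0 above).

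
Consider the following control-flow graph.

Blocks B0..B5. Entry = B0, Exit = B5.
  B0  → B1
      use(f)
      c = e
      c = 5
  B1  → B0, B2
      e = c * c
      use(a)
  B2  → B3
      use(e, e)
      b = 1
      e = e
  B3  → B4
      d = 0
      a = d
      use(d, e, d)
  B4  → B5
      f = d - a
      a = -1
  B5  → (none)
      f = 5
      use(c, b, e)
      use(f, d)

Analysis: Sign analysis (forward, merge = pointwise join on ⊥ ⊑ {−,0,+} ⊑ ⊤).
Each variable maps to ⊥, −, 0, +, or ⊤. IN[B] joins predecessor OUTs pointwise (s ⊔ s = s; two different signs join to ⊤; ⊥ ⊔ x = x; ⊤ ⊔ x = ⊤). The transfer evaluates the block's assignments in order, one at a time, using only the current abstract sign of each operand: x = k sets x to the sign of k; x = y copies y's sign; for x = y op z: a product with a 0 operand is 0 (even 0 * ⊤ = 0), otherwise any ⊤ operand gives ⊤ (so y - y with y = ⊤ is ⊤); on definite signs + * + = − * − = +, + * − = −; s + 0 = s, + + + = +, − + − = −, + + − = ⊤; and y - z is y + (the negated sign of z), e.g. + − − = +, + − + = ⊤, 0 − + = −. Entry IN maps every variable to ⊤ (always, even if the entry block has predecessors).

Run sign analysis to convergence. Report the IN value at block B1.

Answer: {a: ⊤, b: ⊤, c: +, d: ⊤, e: ⊤, f: ⊤}

Working:
Fixpoint table:
  B0:  IN=(all ⊤)  OUT={c:+; rest ⊤}
  B1:  IN={c:+; rest ⊤}  OUT={c:+, e:+; rest ⊤}
  B2:  IN={c:+, e:+; rest ⊤}  OUT={b:+, c:+, e:+; rest ⊤}
  B3:  IN={b:+, c:+, e:+; rest ⊤}  OUT={a:0, b:+, c:+, d:0, e:+; rest ⊤}
  B4:  IN={a:0, b:+, c:+, d:0, e:+; rest ⊤}  OUT={a:-, b:+, c:+, d:0, e:+, f:0; rest ⊤}
  B5:  IN={a:-, b:+, c:+, d:0, e:+, f:0; rest ⊤}  OUT={a:-, b:+, c:+, d:0, e:+, f:+; rest ⊤}

Merge at B1: IN[B1] = OUT[B0] = {a: ⊤, b: ⊤, c: +, d: ⊤, e: ⊤, f: ⊤}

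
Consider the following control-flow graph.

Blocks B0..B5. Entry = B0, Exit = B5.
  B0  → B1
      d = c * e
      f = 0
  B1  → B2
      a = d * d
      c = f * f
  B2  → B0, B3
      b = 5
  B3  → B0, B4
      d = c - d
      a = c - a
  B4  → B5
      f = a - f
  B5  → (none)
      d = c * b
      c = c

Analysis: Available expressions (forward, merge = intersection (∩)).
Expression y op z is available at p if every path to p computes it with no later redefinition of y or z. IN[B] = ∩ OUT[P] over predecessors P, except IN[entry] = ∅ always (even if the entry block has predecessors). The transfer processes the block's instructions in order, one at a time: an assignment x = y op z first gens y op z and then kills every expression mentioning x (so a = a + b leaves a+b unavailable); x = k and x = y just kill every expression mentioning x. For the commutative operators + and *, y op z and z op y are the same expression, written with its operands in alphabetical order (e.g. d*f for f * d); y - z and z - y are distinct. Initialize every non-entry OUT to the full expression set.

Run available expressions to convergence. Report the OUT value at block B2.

Converged values:
  B0: | IN={} | OUT={c*e}
  B1: | IN={c*e} | OUT={d*d, f*f}
  B2: | IN={d*d, f*f} | OUT={d*d, f*f}
  B3: | IN={d*d, f*f} | OUT={f*f}
  B4: | IN={f*f} | OUT={}
  B5: | IN={} | OUT={}

Merge at B2: IN[B2] = OUT[B1] = {d*d, f*f}
Applying B2's transfer function to that IN value gives OUT[B2] (row B2 above).

Answer: {d*d, f*f}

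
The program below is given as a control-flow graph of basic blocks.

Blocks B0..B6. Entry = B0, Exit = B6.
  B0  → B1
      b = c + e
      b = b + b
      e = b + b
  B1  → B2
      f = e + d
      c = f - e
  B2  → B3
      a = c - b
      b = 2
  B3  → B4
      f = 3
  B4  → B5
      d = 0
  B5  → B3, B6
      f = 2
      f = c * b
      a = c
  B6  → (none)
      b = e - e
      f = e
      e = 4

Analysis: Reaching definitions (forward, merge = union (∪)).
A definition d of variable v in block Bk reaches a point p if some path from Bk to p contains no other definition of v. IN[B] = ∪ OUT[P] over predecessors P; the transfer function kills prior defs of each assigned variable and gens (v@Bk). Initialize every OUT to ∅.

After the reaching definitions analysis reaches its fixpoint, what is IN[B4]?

Per-block solution:
  B0:   IN={}   OUT={b@B0, e@B0}
  B1:   IN={b@B0, e@B0}   OUT={b@B0, c@B1, e@B0, f@B1}
  B2:   IN={b@B0, c@B1, e@B0, f@B1}   OUT={a@B2, b@B2, c@B1, e@B0, f@B1}
  B3:   IN={a@B2, a@B5, b@B2, c@B1, d@B4, e@B0, f@B1, f@B5}   OUT={a@B2, a@B5, b@B2, c@B1, d@B4, e@B0, f@B3}
  B4:   IN={a@B2, a@B5, b@B2, c@B1, d@B4, e@B0, f@B3}   OUT={a@B2, a@B5, b@B2, c@B1, d@B4, e@B0, f@B3}
  B5:   IN={a@B2, a@B5, b@B2, c@B1, d@B4, e@B0, f@B3}   OUT={a@B5, b@B2, c@B1, d@B4, e@B0, f@B5}
  B6:   IN={a@B5, b@B2, c@B1, d@B4, e@B0, f@B5}   OUT={a@B5, b@B6, c@B1, d@B4, e@B6, f@B6}

Merge at B4: IN[B4] = OUT[B3] = {a@B2, a@B5, b@B2, c@B1, d@B4, e@B0, f@B3}

Answer: {a@B2, a@B5, b@B2, c@B1, d@B4, e@B0, f@B3}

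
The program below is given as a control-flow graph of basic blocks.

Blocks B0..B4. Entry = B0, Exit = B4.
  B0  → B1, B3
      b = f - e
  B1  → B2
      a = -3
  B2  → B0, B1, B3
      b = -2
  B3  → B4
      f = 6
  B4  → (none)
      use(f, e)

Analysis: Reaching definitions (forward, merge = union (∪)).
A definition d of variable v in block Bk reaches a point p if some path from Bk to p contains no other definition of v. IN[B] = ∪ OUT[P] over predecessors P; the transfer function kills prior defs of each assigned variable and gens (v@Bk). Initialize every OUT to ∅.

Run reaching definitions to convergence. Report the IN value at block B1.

Answer: {a@B1, b@B0, b@B2}

Trace:
Per-block solution:
  B0: | IN={a@B1, b@B2} | OUT={a@B1, b@B0}
  B1: | IN={a@B1, b@B0, b@B2} | OUT={a@B1, b@B0, b@B2}
  B2: | IN={a@B1, b@B0, b@B2} | OUT={a@B1, b@B2}
  B3: | IN={a@B1, b@B0, b@B2} | OUT={a@B1, b@B0, b@B2, f@B3}
  B4: | IN={a@B1, b@B0, b@B2, f@B3} | OUT={a@B1, b@B0, b@B2, f@B3}

Merge at B1: IN[B1] = OUT[B0] ⊔ OUT[B2] = {a@B1, b@B0, b@B2}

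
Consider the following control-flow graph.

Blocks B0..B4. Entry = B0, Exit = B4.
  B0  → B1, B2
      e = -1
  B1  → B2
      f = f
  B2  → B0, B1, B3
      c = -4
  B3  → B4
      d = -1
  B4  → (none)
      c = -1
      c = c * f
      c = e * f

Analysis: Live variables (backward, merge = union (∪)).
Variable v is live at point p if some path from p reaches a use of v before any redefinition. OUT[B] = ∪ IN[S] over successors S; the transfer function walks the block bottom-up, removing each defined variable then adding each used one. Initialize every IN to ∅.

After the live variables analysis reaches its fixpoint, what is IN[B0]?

Answer: {f}

Trace:
Fixpoint table:
  B0:  IN={f}  OUT={e, f}
  B1:  IN={e, f}  OUT={e, f}
  B2:  IN={e, f}  OUT={e, f}
  B3:  IN={e, f}  OUT={e, f}
  B4:  IN={e, f}  OUT={}

Merge at B0: OUT[B0] = IN[B1] ⊔ IN[B2] = {e, f}
Applying B0's transfer function to that OUT value gives IN[B0] (row B0 above).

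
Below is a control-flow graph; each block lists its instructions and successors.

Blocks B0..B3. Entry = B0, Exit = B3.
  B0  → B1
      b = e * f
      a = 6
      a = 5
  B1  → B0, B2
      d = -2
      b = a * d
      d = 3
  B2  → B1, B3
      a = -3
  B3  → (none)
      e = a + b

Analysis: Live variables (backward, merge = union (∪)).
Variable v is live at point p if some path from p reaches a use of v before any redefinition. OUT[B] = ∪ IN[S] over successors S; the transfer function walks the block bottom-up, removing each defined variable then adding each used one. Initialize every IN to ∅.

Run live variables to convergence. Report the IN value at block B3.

Answer: {a, b}

Working:
Per-block solution:
  B0: | IN={e, f} | OUT={a, e, f}
  B1: | IN={a, e, f} | OUT={b, e, f}
  B2: | IN={b, e, f} | OUT={a, b, e, f}
  B3: | IN={a, b} | OUT={}

B3 is the boundary node: OUT[B3] = {}
Applying B3's transfer function to that OUT value gives IN[B3] (row B3 above).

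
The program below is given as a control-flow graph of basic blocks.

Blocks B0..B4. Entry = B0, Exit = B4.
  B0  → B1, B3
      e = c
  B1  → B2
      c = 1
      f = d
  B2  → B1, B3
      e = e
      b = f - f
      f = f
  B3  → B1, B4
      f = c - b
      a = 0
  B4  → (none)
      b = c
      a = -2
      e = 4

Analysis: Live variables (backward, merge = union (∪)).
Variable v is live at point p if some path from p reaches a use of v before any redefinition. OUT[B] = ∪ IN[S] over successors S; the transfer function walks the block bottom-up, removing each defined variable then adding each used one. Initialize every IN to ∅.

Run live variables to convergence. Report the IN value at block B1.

Answer: {d, e}

Trace:
Converged values:
  B0: | IN={b, c, d} | OUT={b, c, d, e}
  B1: | IN={d, e} | OUT={c, d, e, f}
  B2: | IN={c, d, e, f} | OUT={b, c, d, e}
  B3: | IN={b, c, d, e} | OUT={c, d, e}
  B4: | IN={c} | OUT={}

Merge at B1: OUT[B1] = IN[B2] = {c, d, e, f}
Applying B1's transfer function to that OUT value gives IN[B1] (row B1 above).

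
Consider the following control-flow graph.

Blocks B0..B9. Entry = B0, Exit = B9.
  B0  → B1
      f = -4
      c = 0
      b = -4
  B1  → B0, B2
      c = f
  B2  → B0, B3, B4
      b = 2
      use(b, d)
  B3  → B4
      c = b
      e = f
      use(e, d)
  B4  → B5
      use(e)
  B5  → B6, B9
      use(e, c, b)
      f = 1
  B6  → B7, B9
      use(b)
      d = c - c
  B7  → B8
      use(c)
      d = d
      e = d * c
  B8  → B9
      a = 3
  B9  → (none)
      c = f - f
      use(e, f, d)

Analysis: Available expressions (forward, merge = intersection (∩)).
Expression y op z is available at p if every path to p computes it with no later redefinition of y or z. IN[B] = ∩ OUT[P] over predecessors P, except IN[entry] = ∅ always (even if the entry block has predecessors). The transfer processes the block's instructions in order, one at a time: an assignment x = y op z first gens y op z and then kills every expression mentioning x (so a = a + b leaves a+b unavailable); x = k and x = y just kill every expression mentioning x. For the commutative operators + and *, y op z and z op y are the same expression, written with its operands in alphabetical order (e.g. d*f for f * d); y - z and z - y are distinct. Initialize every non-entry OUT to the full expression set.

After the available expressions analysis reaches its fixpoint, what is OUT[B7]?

Answer: {c*d, c-c}

Working:
Per-block solution:
  B0:  IN={}  OUT={}
  B1:  IN={}  OUT={}
  B2:  IN={}  OUT={}
  B3:  IN={}  OUT={}
  B4:  IN={}  OUT={}
  B5:  IN={}  OUT={}
  B6:  IN={}  OUT={c-c}
  B7:  IN={c-c}  OUT={c*d, c-c}
  B8:  IN={c*d, c-c}  OUT={c*d, c-c}
  B9:  IN={}  OUT={f-f}

Merge at B7: IN[B7] = OUT[B6] = {c-c}
Applying B7's transfer function to that IN value gives OUT[B7] (row B7 above).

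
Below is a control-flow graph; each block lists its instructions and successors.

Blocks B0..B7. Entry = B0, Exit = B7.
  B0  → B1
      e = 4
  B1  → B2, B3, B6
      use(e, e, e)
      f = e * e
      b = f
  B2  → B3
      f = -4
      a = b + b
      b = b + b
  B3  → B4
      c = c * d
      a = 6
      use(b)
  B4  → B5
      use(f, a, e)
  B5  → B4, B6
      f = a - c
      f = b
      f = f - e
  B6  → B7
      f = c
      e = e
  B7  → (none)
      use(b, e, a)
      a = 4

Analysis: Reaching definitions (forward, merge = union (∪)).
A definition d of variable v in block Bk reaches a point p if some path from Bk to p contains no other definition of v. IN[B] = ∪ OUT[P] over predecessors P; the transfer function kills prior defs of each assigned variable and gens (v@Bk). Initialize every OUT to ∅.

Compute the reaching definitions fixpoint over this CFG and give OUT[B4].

Converged values:
  B0:   IN={}   OUT={e@B0}
  B1:   IN={e@B0}   OUT={b@B1, e@B0, f@B1}
  B2:   IN={b@B1, e@B0, f@B1}   OUT={a@B2, b@B2, e@B0, f@B2}
  B3:   IN={a@B2, b@B1, b@B2, e@B0, f@B1, f@B2}   OUT={a@B3, b@B1, b@B2, c@B3, e@B0, f@B1, f@B2}
  B4:   IN={a@B3, b@B1, b@B2, c@B3, e@B0, f@B1, f@B2, f@B5}   OUT={a@B3, b@B1, b@B2, c@B3, e@B0, f@B1, f@B2, f@B5}
  B5:   IN={a@B3, b@B1, b@B2, c@B3, e@B0, f@B1, f@B2, f@B5}   OUT={a@B3, b@B1, b@B2, c@B3, e@B0, f@B5}
  B6:   IN={a@B3, b@B1, b@B2, c@B3, e@B0, f@B1, f@B5}   OUT={a@B3, b@B1, b@B2, c@B3, e@B6, f@B6}
  B7:   IN={a@B3, b@B1, b@B2, c@B3, e@B6, f@B6}   OUT={a@B7, b@B1, b@B2, c@B3, e@B6, f@B6}

Merge at B4: IN[B4] = OUT[B3] ⊔ OUT[B5] = {a@B3, b@B1, b@B2, c@B3, e@B0, f@B1, f@B2, f@B5}
Applying B4's transfer function to that IN value gives OUT[B4] (row B4 above).

Answer: {a@B3, b@B1, b@B2, c@B3, e@B0, f@B1, f@B2, f@B5}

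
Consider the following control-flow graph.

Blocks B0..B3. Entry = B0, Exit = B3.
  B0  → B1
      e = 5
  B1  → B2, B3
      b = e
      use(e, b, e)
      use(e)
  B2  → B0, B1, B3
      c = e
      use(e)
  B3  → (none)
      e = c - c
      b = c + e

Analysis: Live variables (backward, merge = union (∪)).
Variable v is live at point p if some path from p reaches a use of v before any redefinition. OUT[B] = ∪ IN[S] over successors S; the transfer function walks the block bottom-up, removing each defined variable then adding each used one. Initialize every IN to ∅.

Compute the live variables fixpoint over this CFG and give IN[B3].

Answer: {c}

Trace:
Per-block solution:
  B0:  IN={c}  OUT={c, e}
  B1:  IN={c, e}  OUT={c, e}
  B2:  IN={e}  OUT={c, e}
  B3:  IN={c}  OUT={}

B3 is the boundary node: OUT[B3] = {}
Applying B3's transfer function to that OUT value gives IN[B3] (row B3 above).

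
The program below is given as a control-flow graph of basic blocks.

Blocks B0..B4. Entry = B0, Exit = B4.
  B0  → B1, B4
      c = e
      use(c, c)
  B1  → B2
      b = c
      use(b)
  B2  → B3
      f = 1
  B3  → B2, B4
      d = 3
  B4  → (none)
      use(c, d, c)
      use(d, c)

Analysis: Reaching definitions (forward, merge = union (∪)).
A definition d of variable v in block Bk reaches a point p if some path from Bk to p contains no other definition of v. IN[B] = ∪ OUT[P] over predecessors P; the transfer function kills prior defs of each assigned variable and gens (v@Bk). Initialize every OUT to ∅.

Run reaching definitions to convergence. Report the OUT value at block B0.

Answer: {c@B0}

Derivation:
Per-block solution:
  B0:   IN={}   OUT={c@B0}
  B1:   IN={c@B0}   OUT={b@B1, c@B0}
  B2:   IN={b@B1, c@B0, d@B3, f@B2}   OUT={b@B1, c@B0, d@B3, f@B2}
  B3:   IN={b@B1, c@B0, d@B3, f@B2}   OUT={b@B1, c@B0, d@B3, f@B2}
  B4:   IN={b@B1, c@B0, d@B3, f@B2}   OUT={b@B1, c@B0, d@B3, f@B2}

B0 is the boundary node: IN[B0] = {}
Applying B0's transfer function to that IN value gives OUT[B0] (row B0 above).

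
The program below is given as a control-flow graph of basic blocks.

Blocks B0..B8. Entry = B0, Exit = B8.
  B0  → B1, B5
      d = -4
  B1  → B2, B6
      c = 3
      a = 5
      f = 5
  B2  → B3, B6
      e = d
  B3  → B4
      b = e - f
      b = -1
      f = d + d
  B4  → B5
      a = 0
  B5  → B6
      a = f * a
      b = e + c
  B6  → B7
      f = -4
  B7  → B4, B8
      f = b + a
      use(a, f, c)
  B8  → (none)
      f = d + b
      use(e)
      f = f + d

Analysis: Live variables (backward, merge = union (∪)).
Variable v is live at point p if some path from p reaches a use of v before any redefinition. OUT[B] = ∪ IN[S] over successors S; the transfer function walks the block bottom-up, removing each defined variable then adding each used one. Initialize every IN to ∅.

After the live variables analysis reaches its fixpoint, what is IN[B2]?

Answer: {a, b, c, d, f}

Trace:
Per-block solution:
  B0:  IN={a, b, c, e, f}  OUT={a, b, c, d, e, f}
  B1:  IN={b, d, e}  OUT={a, b, c, d, e, f}
  B2:  IN={a, b, c, d, f}  OUT={a, b, c, d, e, f}
  B3:  IN={c, d, e, f}  OUT={c, d, e, f}
  B4:  IN={c, d, e, f}  OUT={a, c, d, e, f}
  B5:  IN={a, c, d, e, f}  OUT={a, b, c, d, e}
  B6:  IN={a, b, c, d, e}  OUT={a, b, c, d, e}
  B7:  IN={a, b, c, d, e}  OUT={b, c, d, e, f}
  B8:  IN={b, d, e}  OUT={}

Merge at B2: OUT[B2] = IN[B3] ⊔ IN[B6] = {a, b, c, d, e, f}
Applying B2's transfer function to that OUT value gives IN[B2] (row B2 above).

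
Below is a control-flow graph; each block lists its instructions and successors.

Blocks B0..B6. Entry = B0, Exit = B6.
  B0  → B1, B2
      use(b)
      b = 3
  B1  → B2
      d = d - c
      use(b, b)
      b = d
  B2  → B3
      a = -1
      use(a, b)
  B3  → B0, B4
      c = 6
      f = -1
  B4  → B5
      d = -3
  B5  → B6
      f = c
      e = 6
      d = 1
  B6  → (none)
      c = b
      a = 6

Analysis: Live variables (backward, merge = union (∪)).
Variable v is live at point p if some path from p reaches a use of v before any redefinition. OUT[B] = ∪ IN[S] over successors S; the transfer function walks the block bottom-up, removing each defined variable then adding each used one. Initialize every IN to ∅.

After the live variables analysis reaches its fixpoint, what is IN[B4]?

Answer: {b, c}

Working:
Per-block solution:
  B0:   IN={b, c, d}   OUT={b, c, d}
  B1:   IN={b, c, d}   OUT={b, d}
  B2:   IN={b, d}   OUT={b, d}
  B3:   IN={b, d}   OUT={b, c, d}
  B4:   IN={b, c}   OUT={b, c}
  B5:   IN={b, c}   OUT={b}
  B6:   IN={b}   OUT={}

Merge at B4: OUT[B4] = IN[B5] = {b, c}
Applying B4's transfer function to that OUT value gives IN[B4] (row B4 above).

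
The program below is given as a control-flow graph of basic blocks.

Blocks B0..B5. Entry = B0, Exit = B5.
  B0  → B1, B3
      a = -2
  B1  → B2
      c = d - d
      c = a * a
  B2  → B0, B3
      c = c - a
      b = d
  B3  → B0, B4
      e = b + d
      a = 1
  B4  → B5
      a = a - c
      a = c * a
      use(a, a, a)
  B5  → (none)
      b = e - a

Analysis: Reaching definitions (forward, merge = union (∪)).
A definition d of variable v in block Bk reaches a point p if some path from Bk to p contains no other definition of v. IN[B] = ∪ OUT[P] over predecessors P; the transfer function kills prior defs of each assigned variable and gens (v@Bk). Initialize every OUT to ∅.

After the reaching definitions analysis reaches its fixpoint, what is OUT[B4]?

Fixpoint table:
  B0:  IN={a@B0, a@B3, b@B2, c@B2, e@B3}  OUT={a@B0, b@B2, c@B2, e@B3}
  B1:  IN={a@B0, b@B2, c@B2, e@B3}  OUT={a@B0, b@B2, c@B1, e@B3}
  B2:  IN={a@B0, b@B2, c@B1, e@B3}  OUT={a@B0, b@B2, c@B2, e@B3}
  B3:  IN={a@B0, b@B2, c@B2, e@B3}  OUT={a@B3, b@B2, c@B2, e@B3}
  B4:  IN={a@B3, b@B2, c@B2, e@B3}  OUT={a@B4, b@B2, c@B2, e@B3}
  B5:  IN={a@B4, b@B2, c@B2, e@B3}  OUT={a@B4, b@B5, c@B2, e@B3}

Merge at B4: IN[B4] = OUT[B3] = {a@B3, b@B2, c@B2, e@B3}
Applying B4's transfer function to that IN value gives OUT[B4] (row B4 above).

Answer: {a@B4, b@B2, c@B2, e@B3}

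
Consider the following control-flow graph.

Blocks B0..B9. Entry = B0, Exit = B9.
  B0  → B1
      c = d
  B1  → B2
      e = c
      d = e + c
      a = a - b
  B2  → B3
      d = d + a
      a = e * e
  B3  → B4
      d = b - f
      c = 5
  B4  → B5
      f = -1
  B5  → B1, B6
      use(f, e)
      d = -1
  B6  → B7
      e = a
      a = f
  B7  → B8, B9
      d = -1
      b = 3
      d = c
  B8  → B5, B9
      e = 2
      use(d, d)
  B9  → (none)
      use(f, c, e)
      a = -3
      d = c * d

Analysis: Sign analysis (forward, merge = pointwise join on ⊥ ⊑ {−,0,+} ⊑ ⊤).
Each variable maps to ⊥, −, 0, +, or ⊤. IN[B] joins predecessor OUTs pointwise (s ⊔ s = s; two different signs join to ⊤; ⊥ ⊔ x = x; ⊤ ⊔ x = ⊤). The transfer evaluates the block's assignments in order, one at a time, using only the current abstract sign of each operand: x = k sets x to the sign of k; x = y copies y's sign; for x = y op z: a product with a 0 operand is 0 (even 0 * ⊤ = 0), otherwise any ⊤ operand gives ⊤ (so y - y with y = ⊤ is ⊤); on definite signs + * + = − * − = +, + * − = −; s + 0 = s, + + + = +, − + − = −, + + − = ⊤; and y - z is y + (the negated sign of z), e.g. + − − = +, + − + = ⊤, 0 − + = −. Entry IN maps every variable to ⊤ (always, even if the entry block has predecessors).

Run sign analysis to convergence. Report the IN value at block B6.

Answer: {a: ⊤, b: ⊤, c: +, d: -, e: ⊤, f: -}

Derivation:
Converged values:
  B0: | IN=(all ⊤) | OUT=(all ⊤)
  B1: | IN=(all ⊤) | OUT=(all ⊤)
  B2: | IN=(all ⊤) | OUT=(all ⊤)
  B3: | IN=(all ⊤) | OUT={c:+; rest ⊤}
  B4: | IN={c:+; rest ⊤} | OUT={c:+, f:-; rest ⊤}
  B5: | IN={c:+, f:-; rest ⊤} | OUT={c:+, d:-, f:-; rest ⊤}
  B6: | IN={c:+, d:-, f:-; rest ⊤} | OUT={a:-, c:+, d:-, f:-; rest ⊤}
  B7: | IN={a:-, c:+, d:-, f:-; rest ⊤} | OUT={a:-, b:+, c:+, d:+, f:-; rest ⊤}
  B8: | IN={a:-, b:+, c:+, d:+, f:-; rest ⊤} | OUT={a:-, b:+, c:+, d:+, e:+, f:-; rest ⊤}
  B9: | IN={a:-, b:+, c:+, d:+, f:-; rest ⊤} | OUT={a:-, b:+, c:+, d:+, f:-; rest ⊤}

Merge at B6: IN[B6] = OUT[B5] = {a: ⊤, b: ⊤, c: +, d: -, e: ⊤, f: -}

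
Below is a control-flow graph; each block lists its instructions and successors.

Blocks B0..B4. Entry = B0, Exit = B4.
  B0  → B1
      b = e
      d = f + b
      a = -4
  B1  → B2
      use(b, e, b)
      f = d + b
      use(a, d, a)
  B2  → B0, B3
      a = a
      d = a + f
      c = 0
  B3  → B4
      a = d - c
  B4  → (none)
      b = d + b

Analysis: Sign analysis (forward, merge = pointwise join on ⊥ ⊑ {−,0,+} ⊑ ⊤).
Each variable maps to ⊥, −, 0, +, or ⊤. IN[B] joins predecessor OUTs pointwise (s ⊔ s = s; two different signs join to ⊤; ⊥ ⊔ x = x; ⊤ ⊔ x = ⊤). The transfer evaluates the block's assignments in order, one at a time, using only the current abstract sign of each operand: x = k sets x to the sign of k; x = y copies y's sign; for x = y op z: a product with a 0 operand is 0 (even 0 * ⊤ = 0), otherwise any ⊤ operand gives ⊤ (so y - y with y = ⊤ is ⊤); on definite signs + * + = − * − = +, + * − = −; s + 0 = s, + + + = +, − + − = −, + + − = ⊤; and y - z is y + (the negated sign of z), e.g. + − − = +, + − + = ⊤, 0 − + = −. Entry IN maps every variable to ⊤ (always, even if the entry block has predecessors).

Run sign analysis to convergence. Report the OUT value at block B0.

Converged values:
  B0: | IN=(all ⊤) | OUT={a:-; rest ⊤}
  B1: | IN={a:-; rest ⊤} | OUT={a:-; rest ⊤}
  B2: | IN={a:-; rest ⊤} | OUT={a:-, c:0; rest ⊤}
  B3: | IN={a:-, c:0; rest ⊤} | OUT={c:0; rest ⊤}
  B4: | IN={c:0; rest ⊤} | OUT={c:0; rest ⊤}

Merge at B0 (entry node, so the boundary value (all ⊤) is joined with the incoming edge(s)): IN[B0] = (all ⊤) ⊔ OUT[B2] = {a: ⊤, b: ⊤, c: ⊤, d: ⊤, e: ⊤, f: ⊤}
Applying B0's transfer function to that IN value gives OUT[B0] (row B0 above).

Answer: {a: -, b: ⊤, c: ⊤, d: ⊤, e: ⊤, f: ⊤}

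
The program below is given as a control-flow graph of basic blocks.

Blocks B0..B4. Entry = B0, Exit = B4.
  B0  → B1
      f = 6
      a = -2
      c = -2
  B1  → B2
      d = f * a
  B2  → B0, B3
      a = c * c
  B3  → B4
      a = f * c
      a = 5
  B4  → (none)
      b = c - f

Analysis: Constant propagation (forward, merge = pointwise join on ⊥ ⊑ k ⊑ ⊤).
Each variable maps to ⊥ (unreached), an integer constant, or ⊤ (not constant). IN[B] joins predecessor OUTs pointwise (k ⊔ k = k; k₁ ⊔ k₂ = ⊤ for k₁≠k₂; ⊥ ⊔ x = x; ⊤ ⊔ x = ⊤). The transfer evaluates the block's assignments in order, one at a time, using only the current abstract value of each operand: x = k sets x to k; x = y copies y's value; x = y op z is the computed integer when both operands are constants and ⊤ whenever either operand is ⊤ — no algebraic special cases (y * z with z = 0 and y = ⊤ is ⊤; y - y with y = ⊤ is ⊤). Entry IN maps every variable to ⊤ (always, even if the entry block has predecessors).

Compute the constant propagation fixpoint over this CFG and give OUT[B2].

Answer: {a: 4, b: ⊤, c: -2, d: -12, e: ⊤, f: 6}

Working:
Per-block solution:
  B0:  IN=(all ⊤)  OUT={a:-2, c:-2, f:6; rest ⊤}
  B1:  IN={a:-2, c:-2, f:6; rest ⊤}  OUT={a:-2, c:-2, d:-12, f:6; rest ⊤}
  B2:  IN={a:-2, c:-2, d:-12, f:6; rest ⊤}  OUT={a:4, c:-2, d:-12, f:6; rest ⊤}
  B3:  IN={a:4, c:-2, d:-12, f:6; rest ⊤}  OUT={a:5, c:-2, d:-12, f:6; rest ⊤}
  B4:  IN={a:5, c:-2, d:-12, f:6; rest ⊤}  OUT={a:5, b:-8, c:-2, d:-12, f:6; rest ⊤}

Merge at B2: IN[B2] = OUT[B1] = {a: -2, b: ⊤, c: -2, d: -12, e: ⊤, f: 6}
Applying B2's transfer function to that IN value gives OUT[B2] (row B2 above).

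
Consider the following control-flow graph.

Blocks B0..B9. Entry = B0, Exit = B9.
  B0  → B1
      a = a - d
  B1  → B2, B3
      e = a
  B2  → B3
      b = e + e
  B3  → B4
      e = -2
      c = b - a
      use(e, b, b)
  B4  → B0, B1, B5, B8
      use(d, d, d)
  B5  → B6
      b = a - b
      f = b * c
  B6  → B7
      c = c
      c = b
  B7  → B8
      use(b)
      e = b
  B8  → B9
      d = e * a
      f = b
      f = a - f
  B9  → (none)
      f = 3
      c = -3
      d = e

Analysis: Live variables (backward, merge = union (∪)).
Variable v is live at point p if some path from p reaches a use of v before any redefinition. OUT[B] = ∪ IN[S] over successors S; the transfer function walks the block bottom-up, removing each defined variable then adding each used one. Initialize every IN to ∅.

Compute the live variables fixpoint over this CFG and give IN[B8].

Answer: {a, b, e}

Working:
Per-block solution:
  B0:  IN={a, b, d}  OUT={a, b, d}
  B1:  IN={a, b, d}  OUT={a, b, d, e}
  B2:  IN={a, d, e}  OUT={a, b, d}
  B3:  IN={a, b, d}  OUT={a, b, c, d, e}
  B4:  IN={a, b, c, d, e}  OUT={a, b, c, d, e}
  B5:  IN={a, b, c}  OUT={a, b, c}
  B6:  IN={a, b, c}  OUT={a, b}
  B7:  IN={a, b}  OUT={a, b, e}
  B8:  IN={a, b, e}  OUT={e}
  B9:  IN={e}  OUT={}

Merge at B8: OUT[B8] = IN[B9] = {e}
Applying B8's transfer function to that OUT value gives IN[B8] (row B8 above).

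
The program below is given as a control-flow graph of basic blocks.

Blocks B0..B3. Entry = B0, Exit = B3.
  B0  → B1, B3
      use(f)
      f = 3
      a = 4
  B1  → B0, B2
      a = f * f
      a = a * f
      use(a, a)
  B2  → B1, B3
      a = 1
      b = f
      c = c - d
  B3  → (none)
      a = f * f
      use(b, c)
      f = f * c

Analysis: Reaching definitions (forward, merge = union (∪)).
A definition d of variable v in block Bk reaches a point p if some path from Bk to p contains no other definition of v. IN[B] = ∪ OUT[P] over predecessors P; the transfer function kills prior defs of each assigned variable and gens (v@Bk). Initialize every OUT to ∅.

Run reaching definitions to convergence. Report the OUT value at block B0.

Converged values:
  B0:   IN={a@B1, b@B2, c@B2, f@B0}   OUT={a@B0, b@B2, c@B2, f@B0}
  B1:   IN={a@B0, a@B2, b@B2, c@B2, f@B0}   OUT={a@B1, b@B2, c@B2, f@B0}
  B2:   IN={a@B1, b@B2, c@B2, f@B0}   OUT={a@B2, b@B2, c@B2, f@B0}
  B3:   IN={a@B0, a@B2, b@B2, c@B2, f@B0}   OUT={a@B3, b@B2, c@B2, f@B3}

Merge at B0 (entry node, so the boundary value {} is joined with the incoming edge(s)): IN[B0] = {} ⊔ OUT[B1] = {a@B1, b@B2, c@B2, f@B0}
Applying B0's transfer function to that IN value gives OUT[B0] (row B0 above).

Answer: {a@B0, b@B2, c@B2, f@B0}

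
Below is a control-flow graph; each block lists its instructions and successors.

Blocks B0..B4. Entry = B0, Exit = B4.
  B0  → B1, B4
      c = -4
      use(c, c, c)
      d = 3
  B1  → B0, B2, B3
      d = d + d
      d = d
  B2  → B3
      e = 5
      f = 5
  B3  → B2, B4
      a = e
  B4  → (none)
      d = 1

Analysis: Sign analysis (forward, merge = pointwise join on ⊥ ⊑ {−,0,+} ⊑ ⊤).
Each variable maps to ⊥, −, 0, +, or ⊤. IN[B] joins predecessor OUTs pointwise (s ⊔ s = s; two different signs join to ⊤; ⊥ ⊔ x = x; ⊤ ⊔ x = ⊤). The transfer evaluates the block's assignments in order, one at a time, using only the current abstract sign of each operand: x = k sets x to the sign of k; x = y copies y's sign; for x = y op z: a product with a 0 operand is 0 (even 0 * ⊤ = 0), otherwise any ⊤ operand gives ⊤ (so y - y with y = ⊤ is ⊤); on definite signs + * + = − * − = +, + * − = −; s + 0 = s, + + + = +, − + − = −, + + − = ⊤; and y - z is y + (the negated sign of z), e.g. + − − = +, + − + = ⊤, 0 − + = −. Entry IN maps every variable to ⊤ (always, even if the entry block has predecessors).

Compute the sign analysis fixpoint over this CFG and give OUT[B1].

Answer: {a: ⊤, b: ⊤, c: -, d: +, e: ⊤, f: ⊤}

Working:
Fixpoint table:
  B0:  IN=(all ⊤)  OUT={c:-, d:+; rest ⊤}
  B1:  IN={c:-, d:+; rest ⊤}  OUT={c:-, d:+; rest ⊤}
  B2:  IN={c:-, d:+; rest ⊤}  OUT={c:-, d:+, e:+, f:+; rest ⊤}
  B3:  IN={c:-, d:+; rest ⊤}  OUT={c:-, d:+; rest ⊤}
  B4:  IN={c:-, d:+; rest ⊤}  OUT={c:-, d:+; rest ⊤}

Merge at B1: IN[B1] = OUT[B0] = {a: ⊤, b: ⊤, c: -, d: +, e: ⊤, f: ⊤}
Applying B1's transfer function to that IN value gives OUT[B1] (row B1 above).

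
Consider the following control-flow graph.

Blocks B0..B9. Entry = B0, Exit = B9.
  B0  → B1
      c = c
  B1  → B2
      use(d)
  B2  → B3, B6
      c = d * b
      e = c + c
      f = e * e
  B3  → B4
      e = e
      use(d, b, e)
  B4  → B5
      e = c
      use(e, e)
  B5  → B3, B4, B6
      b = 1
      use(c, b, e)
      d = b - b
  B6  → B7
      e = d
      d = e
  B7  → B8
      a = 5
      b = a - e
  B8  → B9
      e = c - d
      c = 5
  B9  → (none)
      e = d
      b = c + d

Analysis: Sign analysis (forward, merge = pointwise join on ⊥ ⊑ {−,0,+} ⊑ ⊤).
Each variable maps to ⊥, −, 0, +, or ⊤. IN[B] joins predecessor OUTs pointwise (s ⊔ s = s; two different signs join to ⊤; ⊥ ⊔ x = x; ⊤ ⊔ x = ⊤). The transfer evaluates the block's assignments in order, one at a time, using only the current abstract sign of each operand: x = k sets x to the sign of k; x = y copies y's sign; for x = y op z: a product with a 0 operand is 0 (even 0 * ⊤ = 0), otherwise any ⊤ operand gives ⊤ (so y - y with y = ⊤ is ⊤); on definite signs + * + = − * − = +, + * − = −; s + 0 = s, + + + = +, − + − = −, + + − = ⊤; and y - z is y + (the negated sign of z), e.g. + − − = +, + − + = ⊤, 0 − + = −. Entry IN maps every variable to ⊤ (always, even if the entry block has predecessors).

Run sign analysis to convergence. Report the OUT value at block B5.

Fixpoint table:
  B0: | IN=(all ⊤) | OUT=(all ⊤)
  B1: | IN=(all ⊤) | OUT=(all ⊤)
  B2: | IN=(all ⊤) | OUT=(all ⊤)
  B3: | IN=(all ⊤) | OUT=(all ⊤)
  B4: | IN=(all ⊤) | OUT=(all ⊤)
  B5: | IN=(all ⊤) | OUT={b:+; rest ⊤}
  B6: | IN=(all ⊤) | OUT=(all ⊤)
  B7: | IN=(all ⊤) | OUT={a:+; rest ⊤}
  B8: | IN={a:+; rest ⊤} | OUT={a:+, c:+; rest ⊤}
  B9: | IN={a:+, c:+; rest ⊤} | OUT={a:+, c:+; rest ⊤}

Merge at B5: IN[B5] = OUT[B4] = {a: ⊤, b: ⊤, c: ⊤, d: ⊤, e: ⊤, f: ⊤}
Applying B5's transfer function to that IN value gives OUT[B5] (row B5 above).

Answer: {a: ⊤, b: +, c: ⊤, d: ⊤, e: ⊤, f: ⊤}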